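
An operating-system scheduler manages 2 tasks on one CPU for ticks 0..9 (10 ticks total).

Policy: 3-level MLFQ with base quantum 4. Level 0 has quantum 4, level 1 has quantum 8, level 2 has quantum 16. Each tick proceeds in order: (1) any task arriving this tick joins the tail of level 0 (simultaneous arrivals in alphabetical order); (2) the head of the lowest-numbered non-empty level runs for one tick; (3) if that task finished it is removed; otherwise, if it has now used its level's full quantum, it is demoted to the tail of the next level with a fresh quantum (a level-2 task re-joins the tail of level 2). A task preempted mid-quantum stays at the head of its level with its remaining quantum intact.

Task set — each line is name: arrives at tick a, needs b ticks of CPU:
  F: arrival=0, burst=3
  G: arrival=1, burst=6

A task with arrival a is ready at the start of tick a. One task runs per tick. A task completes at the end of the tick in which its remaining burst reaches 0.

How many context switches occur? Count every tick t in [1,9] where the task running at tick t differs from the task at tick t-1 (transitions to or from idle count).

context switches = 2

t=0: L0/L1/L2 = F/-/- → run F
t=1: L0/L1/L2 = FG/-/- → run F
t=2: L0/L1/L2 = FG/-/- → run F
t=3: L0/L1/L2 = G/-/- → run G
t=4: L0/L1/L2 = G/-/- → run G
t=5: L0/L1/L2 = G/-/- → run G
t=6: L0/L1/L2 = G/-/- → run G
t=7: L0/L1/L2 = -/G/- → run G
t=8: L0/L1/L2 = -/G/- → run G
t=9: (idle)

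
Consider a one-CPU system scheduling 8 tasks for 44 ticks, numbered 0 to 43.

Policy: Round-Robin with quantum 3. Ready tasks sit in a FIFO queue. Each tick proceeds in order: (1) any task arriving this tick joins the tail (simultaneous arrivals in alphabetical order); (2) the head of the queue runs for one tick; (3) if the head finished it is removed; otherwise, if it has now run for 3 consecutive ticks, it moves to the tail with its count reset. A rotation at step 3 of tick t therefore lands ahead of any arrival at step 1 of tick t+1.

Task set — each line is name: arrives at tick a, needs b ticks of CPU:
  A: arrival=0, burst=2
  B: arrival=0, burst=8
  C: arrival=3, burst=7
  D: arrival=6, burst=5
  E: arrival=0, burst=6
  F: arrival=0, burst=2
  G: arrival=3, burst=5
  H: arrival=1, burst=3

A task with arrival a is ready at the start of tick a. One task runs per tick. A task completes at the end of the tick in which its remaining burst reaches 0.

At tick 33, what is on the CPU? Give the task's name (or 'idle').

t=0: queue=[A,B,E,F] q_used=0 → run A
t=1: queue=[A,B,E,F,H] q_used=1 → run A
t=2: queue=[B,E,F,H] q_used=0 → run B
t=3: queue=[B,E,F,H,C,G] q_used=1 → run B
t=4: queue=[B,E,F,H,C,G] q_used=2 → run B
t=5: queue=[E,F,H,C,G,B] q_used=0 → run E
t=6: queue=[E,F,H,C,G,B,D] q_used=1 → run E
t=7: queue=[E,F,H,C,G,B,D] q_used=2 → run E
t=8: queue=[F,H,C,G,B,D,E] q_used=0 → run F
t=9: queue=[F,H,C,G,B,D,E] q_used=1 → run F
t=10: queue=[H,C,G,B,D,E] q_used=0 → run H
t=11: queue=[H,C,G,B,D,E] q_used=1 → run H
t=12: queue=[H,C,G,B,D,E] q_used=2 → run H
t=13: queue=[C,G,B,D,E] q_used=0 → run C
t=14: queue=[C,G,B,D,E] q_used=1 → run C
t=15: queue=[C,G,B,D,E] q_used=2 → run C
t=16: queue=[G,B,D,E,C] q_used=0 → run G
t=17: queue=[G,B,D,E,C] q_used=1 → run G
t=18: queue=[G,B,D,E,C] q_used=2 → run G
t=19: queue=[B,D,E,C,G] q_used=0 → run B
t=20: queue=[B,D,E,C,G] q_used=1 → run B
t=21: queue=[B,D,E,C,G] q_used=2 → run B
t=22: queue=[D,E,C,G,B] q_used=0 → run D
t=23: queue=[D,E,C,G,B] q_used=1 → run D
t=24: queue=[D,E,C,G,B] q_used=2 → run D
t=25: queue=[E,C,G,B,D] q_used=0 → run E
t=26: queue=[E,C,G,B,D] q_used=1 → run E
t=27: queue=[E,C,G,B,D] q_used=2 → run E
t=28: queue=[C,G,B,D] q_used=0 → run C
t=29: queue=[C,G,B,D] q_used=1 → run C
t=30: queue=[C,G,B,D] q_used=2 → run C
t=31: queue=[G,B,D,C] q_used=0 → run G
t=32: queue=[G,B,D,C] q_used=1 → run G
t=33: queue=[B,D,C] q_used=0 → run B
t=34: queue=[B,D,C] q_used=1 → run B
t=35: queue=[D,C] q_used=0 → run D
t=36: queue=[D,C] q_used=1 → run D
t=37: queue=[C] q_used=0 → run C
t=38: (idle)
t=39: (idle)
t=40: (idle)
t=41: (idle)
t=42: (idle)
t=43: (idle)

running at tick 33 = B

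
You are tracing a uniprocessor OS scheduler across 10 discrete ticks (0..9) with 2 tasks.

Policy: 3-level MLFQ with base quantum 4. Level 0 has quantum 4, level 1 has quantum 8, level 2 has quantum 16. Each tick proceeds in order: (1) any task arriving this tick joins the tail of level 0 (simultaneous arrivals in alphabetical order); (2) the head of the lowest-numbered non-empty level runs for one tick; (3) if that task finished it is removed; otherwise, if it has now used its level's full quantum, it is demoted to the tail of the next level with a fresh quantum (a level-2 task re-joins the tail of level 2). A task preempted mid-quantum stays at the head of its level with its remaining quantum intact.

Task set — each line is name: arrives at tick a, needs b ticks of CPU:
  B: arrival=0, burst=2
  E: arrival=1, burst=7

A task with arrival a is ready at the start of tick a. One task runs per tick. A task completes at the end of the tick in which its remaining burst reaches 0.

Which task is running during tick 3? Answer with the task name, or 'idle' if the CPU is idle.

t=0: L0/L1/L2 = B/-/- → run B
t=1: L0/L1/L2 = BE/-/- → run B
t=2: L0/L1/L2 = E/-/- → run E
t=3: L0/L1/L2 = E/-/- → run E
t=4: L0/L1/L2 = E/-/- → run E
t=5: L0/L1/L2 = E/-/- → run E
t=6: L0/L1/L2 = -/E/- → run E
t=7: L0/L1/L2 = -/E/- → run E
t=8: L0/L1/L2 = -/E/- → run E
t=9: (idle)

running at tick 3 = E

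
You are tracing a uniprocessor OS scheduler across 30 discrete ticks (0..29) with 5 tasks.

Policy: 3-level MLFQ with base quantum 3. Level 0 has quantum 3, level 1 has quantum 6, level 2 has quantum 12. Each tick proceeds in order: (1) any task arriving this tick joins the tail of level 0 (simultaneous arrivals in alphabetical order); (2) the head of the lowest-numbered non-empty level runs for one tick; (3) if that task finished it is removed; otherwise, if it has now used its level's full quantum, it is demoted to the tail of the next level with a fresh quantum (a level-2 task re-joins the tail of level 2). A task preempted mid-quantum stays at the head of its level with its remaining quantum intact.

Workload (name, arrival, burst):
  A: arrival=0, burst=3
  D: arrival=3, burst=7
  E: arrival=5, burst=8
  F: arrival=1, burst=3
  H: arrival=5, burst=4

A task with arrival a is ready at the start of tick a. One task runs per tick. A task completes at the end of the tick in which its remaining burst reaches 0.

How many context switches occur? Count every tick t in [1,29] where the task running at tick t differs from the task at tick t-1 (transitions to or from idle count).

t=0: L0/L1/L2 = A/-/- → run A
t=1: L0/L1/L2 = AF/-/- → run A
t=2: L0/L1/L2 = AF/-/- → run A
t=3: L0/L1/L2 = FD/-/- → run F
t=4: L0/L1/L2 = FD/-/- → run F
t=5: L0/L1/L2 = FDEH/-/- → run F
t=6: L0/L1/L2 = DEH/-/- → run D
t=7: L0/L1/L2 = DEH/-/- → run D
t=8: L0/L1/L2 = DEH/-/- → run D
t=9: L0/L1/L2 = EH/D/- → run E
t=10: L0/L1/L2 = EH/D/- → run E
t=11: L0/L1/L2 = EH/D/- → run E
t=12: L0/L1/L2 = H/DE/- → run H
t=13: L0/L1/L2 = H/DE/- → run H
t=14: L0/L1/L2 = H/DE/- → run H
t=15: L0/L1/L2 = -/DEH/- → run D
t=16: L0/L1/L2 = -/DEH/- → run D
t=17: L0/L1/L2 = -/DEH/- → run D
t=18: L0/L1/L2 = -/DEH/- → run D
t=19: L0/L1/L2 = -/EH/- → run E
t=20: L0/L1/L2 = -/EH/- → run E
t=21: L0/L1/L2 = -/EH/- → run E
t=22: L0/L1/L2 = -/EH/- → run E
t=23: L0/L1/L2 = -/EH/- → run E
t=24: L0/L1/L2 = -/H/- → run H
t=25: (idle)
t=26: (idle)
t=27: (idle)
t=28: (idle)
t=29: (idle)

context switches = 8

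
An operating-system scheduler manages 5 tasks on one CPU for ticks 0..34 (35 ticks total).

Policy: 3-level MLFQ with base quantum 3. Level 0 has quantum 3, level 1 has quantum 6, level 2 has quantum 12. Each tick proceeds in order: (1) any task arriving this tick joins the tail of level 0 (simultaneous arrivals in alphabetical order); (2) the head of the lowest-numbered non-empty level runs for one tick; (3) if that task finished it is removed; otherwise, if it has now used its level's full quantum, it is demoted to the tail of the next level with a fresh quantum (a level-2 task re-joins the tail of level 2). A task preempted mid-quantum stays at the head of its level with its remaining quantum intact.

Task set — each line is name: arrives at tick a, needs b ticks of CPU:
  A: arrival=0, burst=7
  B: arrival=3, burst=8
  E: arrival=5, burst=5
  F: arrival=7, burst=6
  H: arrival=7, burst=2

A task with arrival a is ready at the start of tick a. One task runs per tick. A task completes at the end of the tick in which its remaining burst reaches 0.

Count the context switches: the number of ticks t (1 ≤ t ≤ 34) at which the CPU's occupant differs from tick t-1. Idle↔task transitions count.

context switches = 9

t=0: L0/L1/L2 = A/-/- → run A
t=1: L0/L1/L2 = A/-/- → run A
t=2: L0/L1/L2 = A/-/- → run A
t=3: L0/L1/L2 = B/A/- → run B
t=4: L0/L1/L2 = B/A/- → run B
t=5: L0/L1/L2 = BE/A/- → run B
t=6: L0/L1/L2 = E/AB/- → run E
t=7: L0/L1/L2 = EFH/AB/- → run E
t=8: L0/L1/L2 = EFH/AB/- → run E
t=9: L0/L1/L2 = FH/ABE/- → run F
t=10: L0/L1/L2 = FH/ABE/- → run F
t=11: L0/L1/L2 = FH/ABE/- → run F
t=12: L0/L1/L2 = H/ABEF/- → run H
t=13: L0/L1/L2 = H/ABEF/- → run H
t=14: L0/L1/L2 = -/ABEF/- → run A
t=15: L0/L1/L2 = -/ABEF/- → run A
t=16: L0/L1/L2 = -/ABEF/- → run A
t=17: L0/L1/L2 = -/ABEF/- → run A
t=18: L0/L1/L2 = -/BEF/- → run B
t=19: L0/L1/L2 = -/BEF/- → run B
t=20: L0/L1/L2 = -/BEF/- → run B
t=21: L0/L1/L2 = -/BEF/- → run B
t=22: L0/L1/L2 = -/BEF/- → run B
t=23: L0/L1/L2 = -/EF/- → run E
t=24: L0/L1/L2 = -/EF/- → run E
t=25: L0/L1/L2 = -/F/- → run F
t=26: L0/L1/L2 = -/F/- → run F
t=27: L0/L1/L2 = -/F/- → run F
t=28: (idle)
t=29: (idle)
t=30: (idle)
t=31: (idle)
t=32: (idle)
t=33: (idle)
t=34: (idle)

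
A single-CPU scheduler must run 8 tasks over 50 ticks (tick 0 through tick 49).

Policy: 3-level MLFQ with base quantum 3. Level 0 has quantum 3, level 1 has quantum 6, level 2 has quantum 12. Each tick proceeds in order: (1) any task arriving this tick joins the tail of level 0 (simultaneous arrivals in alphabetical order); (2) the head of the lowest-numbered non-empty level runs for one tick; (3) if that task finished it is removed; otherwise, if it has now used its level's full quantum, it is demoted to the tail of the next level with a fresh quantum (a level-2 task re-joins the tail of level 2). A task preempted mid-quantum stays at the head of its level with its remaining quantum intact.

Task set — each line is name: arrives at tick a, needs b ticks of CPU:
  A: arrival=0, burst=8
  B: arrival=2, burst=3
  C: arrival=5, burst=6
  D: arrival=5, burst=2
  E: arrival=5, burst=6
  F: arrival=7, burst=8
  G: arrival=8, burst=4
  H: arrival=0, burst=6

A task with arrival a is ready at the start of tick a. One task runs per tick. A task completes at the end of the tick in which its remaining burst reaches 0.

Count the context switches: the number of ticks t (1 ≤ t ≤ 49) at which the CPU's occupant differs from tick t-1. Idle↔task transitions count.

t=0: L0/L1/L2 = AH/-/- → run A
t=1: L0/L1/L2 = AH/-/- → run A
t=2: L0/L1/L2 = AHB/-/- → run A
t=3: L0/L1/L2 = HB/A/- → run H
t=4: L0/L1/L2 = HB/A/- → run H
t=5: L0/L1/L2 = HBCDE/A/- → run H
t=6: L0/L1/L2 = BCDE/AH/- → run B
t=7: L0/L1/L2 = BCDEF/AH/- → run B
t=8: L0/L1/L2 = BCDEFG/AH/- → run B
t=9: L0/L1/L2 = CDEFG/AH/- → run C
t=10: L0/L1/L2 = CDEFG/AH/- → run C
t=11: L0/L1/L2 = CDEFG/AH/- → run C
t=12: L0/L1/L2 = DEFG/AHC/- → run D
t=13: L0/L1/L2 = DEFG/AHC/- → run D
t=14: L0/L1/L2 = EFG/AHC/- → run E
t=15: L0/L1/L2 = EFG/AHC/- → run E
t=16: L0/L1/L2 = EFG/AHC/- → run E
t=17: L0/L1/L2 = FG/AHCE/- → run F
t=18: L0/L1/L2 = FG/AHCE/- → run F
t=19: L0/L1/L2 = FG/AHCE/- → run F
t=20: L0/L1/L2 = G/AHCEF/- → run G
t=21: L0/L1/L2 = G/AHCEF/- → run G
t=22: L0/L1/L2 = G/AHCEF/- → run G
t=23: L0/L1/L2 = -/AHCEFG/- → run A
t=24: L0/L1/L2 = -/AHCEFG/- → run A
t=25: L0/L1/L2 = -/AHCEFG/- → run A
t=26: L0/L1/L2 = -/AHCEFG/- → run A
t=27: L0/L1/L2 = -/AHCEFG/- → run A
t=28: L0/L1/L2 = -/HCEFG/- → run H
t=29: L0/L1/L2 = -/HCEFG/- → run H
t=30: L0/L1/L2 = -/HCEFG/- → run H
t=31: L0/L1/L2 = -/CEFG/- → run C
t=32: L0/L1/L2 = -/CEFG/- → run C
t=33: L0/L1/L2 = -/CEFG/- → run C
t=34: L0/L1/L2 = -/EFG/- → run E
t=35: L0/L1/L2 = -/EFG/- → run E
t=36: L0/L1/L2 = -/EFG/- → run E
t=37: L0/L1/L2 = -/FG/- → run F
t=38: L0/L1/L2 = -/FG/- → run F
t=39: L0/L1/L2 = -/FG/- → run F
t=40: L0/L1/L2 = -/FG/- → run F
t=41: L0/L1/L2 = -/FG/- → run F
t=42: L0/L1/L2 = -/G/- → run G
t=43: (idle)
t=44: (idle)
t=45: (idle)
t=46: (idle)
t=47: (idle)
t=48: (idle)
t=49: (idle)

context switches = 14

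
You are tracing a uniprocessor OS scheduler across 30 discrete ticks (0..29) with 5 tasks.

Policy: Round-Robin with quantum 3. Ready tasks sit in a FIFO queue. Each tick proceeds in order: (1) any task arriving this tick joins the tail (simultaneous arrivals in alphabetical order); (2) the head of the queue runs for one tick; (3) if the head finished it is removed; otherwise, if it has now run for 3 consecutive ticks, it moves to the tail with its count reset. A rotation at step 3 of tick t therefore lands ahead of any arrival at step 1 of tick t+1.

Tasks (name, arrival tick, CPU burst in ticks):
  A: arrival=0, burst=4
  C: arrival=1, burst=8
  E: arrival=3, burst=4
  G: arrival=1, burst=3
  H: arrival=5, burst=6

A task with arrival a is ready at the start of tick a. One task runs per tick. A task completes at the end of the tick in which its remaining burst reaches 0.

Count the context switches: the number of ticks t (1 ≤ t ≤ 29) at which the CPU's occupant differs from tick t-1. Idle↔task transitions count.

t=0: queue=[A] q_used=0 → run A
t=1: queue=[A,C,G] q_used=1 → run A
t=2: queue=[A,C,G] q_used=2 → run A
t=3: queue=[C,G,A,E] q_used=0 → run C
t=4: queue=[C,G,A,E] q_used=1 → run C
t=5: queue=[C,G,A,E,H] q_used=2 → run C
t=6: queue=[G,A,E,H,C] q_used=0 → run G
t=7: queue=[G,A,E,H,C] q_used=1 → run G
t=8: queue=[G,A,E,H,C] q_used=2 → run G
t=9: queue=[A,E,H,C] q_used=0 → run A
t=10: queue=[E,H,C] q_used=0 → run E
t=11: queue=[E,H,C] q_used=1 → run E
t=12: queue=[E,H,C] q_used=2 → run E
t=13: queue=[H,C,E] q_used=0 → run H
t=14: queue=[H,C,E] q_used=1 → run H
t=15: queue=[H,C,E] q_used=2 → run H
t=16: queue=[C,E,H] q_used=0 → run C
t=17: queue=[C,E,H] q_used=1 → run C
t=18: queue=[C,E,H] q_used=2 → run C
t=19: queue=[E,H,C] q_used=0 → run E
t=20: queue=[H,C] q_used=0 → run H
t=21: queue=[H,C] q_used=1 → run H
t=22: queue=[H,C] q_used=2 → run H
t=23: queue=[C] q_used=0 → run C
t=24: queue=[C] q_used=1 → run C
t=25: (idle)
t=26: (idle)
t=27: (idle)
t=28: (idle)
t=29: (idle)

context switches = 10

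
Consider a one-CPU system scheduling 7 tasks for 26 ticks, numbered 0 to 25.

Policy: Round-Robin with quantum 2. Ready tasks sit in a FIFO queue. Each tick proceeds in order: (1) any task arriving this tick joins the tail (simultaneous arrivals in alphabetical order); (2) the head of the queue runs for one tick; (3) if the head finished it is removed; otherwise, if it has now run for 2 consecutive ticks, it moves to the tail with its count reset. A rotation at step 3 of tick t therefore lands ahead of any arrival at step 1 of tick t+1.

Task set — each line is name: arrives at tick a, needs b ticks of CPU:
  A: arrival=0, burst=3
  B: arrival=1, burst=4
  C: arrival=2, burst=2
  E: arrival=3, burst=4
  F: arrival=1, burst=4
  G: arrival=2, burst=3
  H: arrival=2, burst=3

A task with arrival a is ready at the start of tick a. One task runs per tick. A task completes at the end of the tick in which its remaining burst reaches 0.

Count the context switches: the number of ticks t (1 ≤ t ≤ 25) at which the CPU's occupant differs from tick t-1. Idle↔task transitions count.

context switches = 13

t=0: queue=[A] q_used=0 → run A
t=1: queue=[A,B,F] q_used=1 → run A
t=2: queue=[B,F,A,C,G,H] q_used=0 → run B
t=3: queue=[B,F,A,C,G,H,E] q_used=1 → run B
t=4: queue=[F,A,C,G,H,E,B] q_used=0 → run F
t=5: queue=[F,A,C,G,H,E,B] q_used=1 → run F
t=6: queue=[A,C,G,H,E,B,F] q_used=0 → run A
t=7: queue=[C,G,H,E,B,F] q_used=0 → run C
t=8: queue=[C,G,H,E,B,F] q_used=1 → run C
t=9: queue=[G,H,E,B,F] q_used=0 → run G
t=10: queue=[G,H,E,B,F] q_used=1 → run G
t=11: queue=[H,E,B,F,G] q_used=0 → run H
t=12: queue=[H,E,B,F,G] q_used=1 → run H
t=13: queue=[E,B,F,G,H] q_used=0 → run E
t=14: queue=[E,B,F,G,H] q_used=1 → run E
t=15: queue=[B,F,G,H,E] q_used=0 → run B
t=16: queue=[B,F,G,H,E] q_used=1 → run B
t=17: queue=[F,G,H,E] q_used=0 → run F
t=18: queue=[F,G,H,E] q_used=1 → run F
t=19: queue=[G,H,E] q_used=0 → run G
t=20: queue=[H,E] q_used=0 → run H
t=21: queue=[E] q_used=0 → run E
t=22: queue=[E] q_used=1 → run E
t=23: (idle)
t=24: (idle)
t=25: (idle)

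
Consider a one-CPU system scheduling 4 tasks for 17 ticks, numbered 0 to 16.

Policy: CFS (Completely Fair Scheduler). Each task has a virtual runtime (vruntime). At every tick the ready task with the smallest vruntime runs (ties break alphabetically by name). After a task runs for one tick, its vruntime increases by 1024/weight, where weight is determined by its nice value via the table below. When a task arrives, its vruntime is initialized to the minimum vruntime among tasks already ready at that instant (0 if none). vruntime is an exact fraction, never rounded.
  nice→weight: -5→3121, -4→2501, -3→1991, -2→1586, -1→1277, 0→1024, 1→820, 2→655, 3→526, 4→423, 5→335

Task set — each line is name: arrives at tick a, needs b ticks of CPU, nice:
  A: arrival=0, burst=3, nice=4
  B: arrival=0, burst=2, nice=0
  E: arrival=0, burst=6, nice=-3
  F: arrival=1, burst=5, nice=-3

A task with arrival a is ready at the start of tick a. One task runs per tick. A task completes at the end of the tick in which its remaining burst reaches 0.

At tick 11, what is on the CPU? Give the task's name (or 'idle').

t=0: vr[A=0 B=0 E=0] → run A
t=1: vr[A=1024/423 B=0 E=0 F=0] → run B
t=2: vr[A=1024/423 B=1 E=0 F=0] → run E
t=3: vr[A=1024/423 B=1 E=1024/1991 F=0] → run F
t=4: vr[A=1024/423 B=1 E=1024/1991 F=1024/1991] → run E
t=5: vr[A=1024/423 B=1 E=2048/1991 F=1024/1991] → run F
t=6: vr[A=1024/423 B=1 E=2048/1991 F=2048/1991] → run B
t=7: vr[A=1024/423 E=2048/1991 F=2048/1991] → run E
t=8: vr[A=1024/423 E=3072/1991 F=2048/1991] → run F
t=9: vr[A=1024/423 E=3072/1991 F=3072/1991] → run E
t=10: vr[A=1024/423 E=4096/1991 F=3072/1991] → run F
t=11: vr[A=1024/423 E=4096/1991 F=4096/1991] → run E
t=12: vr[A=1024/423 E=5120/1991 F=4096/1991] → run F
t=13: vr[A=1024/423 E=5120/1991] → run A
t=14: vr[A=2048/423 E=5120/1991] → run E
t=15: vr[A=2048/423] → run A
t=16: (idle)

running at tick 11 = E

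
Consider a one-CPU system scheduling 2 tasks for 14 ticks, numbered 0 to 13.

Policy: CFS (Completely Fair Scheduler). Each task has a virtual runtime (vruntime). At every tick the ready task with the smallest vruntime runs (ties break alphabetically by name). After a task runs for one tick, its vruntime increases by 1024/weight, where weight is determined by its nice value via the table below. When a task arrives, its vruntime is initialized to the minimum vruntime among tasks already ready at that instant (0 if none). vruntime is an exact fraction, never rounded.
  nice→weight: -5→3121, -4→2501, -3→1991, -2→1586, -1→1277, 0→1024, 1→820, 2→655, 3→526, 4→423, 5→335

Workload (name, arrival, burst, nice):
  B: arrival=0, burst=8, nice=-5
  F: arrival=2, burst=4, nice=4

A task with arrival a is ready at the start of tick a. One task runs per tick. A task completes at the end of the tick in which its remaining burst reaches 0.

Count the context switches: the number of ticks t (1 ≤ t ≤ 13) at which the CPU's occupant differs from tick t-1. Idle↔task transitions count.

t=0: vr[B=0] → run B
t=1: vr[B=1024/3121] → run B
t=2: vr[B=2048/3121 F=2048/3121] → run B
t=3: vr[B=3072/3121 F=2048/3121] → run F
t=4: vr[B=3072/3121 F=4062208/1320183] → run B
t=5: vr[B=4096/3121 F=4062208/1320183] → run B
t=6: vr[B=5120/3121 F=4062208/1320183] → run B
t=7: vr[B=6144/3121 F=4062208/1320183] → run B
t=8: vr[B=7168/3121 F=4062208/1320183] → run B
t=9: vr[F=4062208/1320183] → run F
t=10: vr[F=7258112/1320183] → run F
t=11: vr[F=3484672/440061] → run F
t=12: (idle)
t=13: (idle)

context switches = 4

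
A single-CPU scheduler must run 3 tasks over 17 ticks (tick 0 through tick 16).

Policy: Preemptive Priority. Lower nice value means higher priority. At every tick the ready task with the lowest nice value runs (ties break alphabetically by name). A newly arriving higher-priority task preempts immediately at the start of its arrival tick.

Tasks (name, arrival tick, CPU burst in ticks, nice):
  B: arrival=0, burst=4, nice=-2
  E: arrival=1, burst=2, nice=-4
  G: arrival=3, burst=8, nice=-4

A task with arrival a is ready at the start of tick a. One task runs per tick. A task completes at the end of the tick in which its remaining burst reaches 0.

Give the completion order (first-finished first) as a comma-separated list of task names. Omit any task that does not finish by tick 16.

t=0: ready={B} → run B
t=1: ready={B,E} → run E
t=2: ready={B,E} → run E
t=3: ready={B,G} → run G
t=4: ready={B,G} → run G
t=5: ready={B,G} → run G
t=6: ready={B,G} → run G
t=7: ready={B,G} → run G
t=8: ready={B,G} → run G
t=9: ready={B,G} → run G
t=10: ready={B,G} → run G
t=11: ready={B} → run B
t=12: ready={B} → run B
t=13: ready={B} → run B
t=14: (idle)
t=15: (idle)
t=16: (idle)

completion order = E, G, B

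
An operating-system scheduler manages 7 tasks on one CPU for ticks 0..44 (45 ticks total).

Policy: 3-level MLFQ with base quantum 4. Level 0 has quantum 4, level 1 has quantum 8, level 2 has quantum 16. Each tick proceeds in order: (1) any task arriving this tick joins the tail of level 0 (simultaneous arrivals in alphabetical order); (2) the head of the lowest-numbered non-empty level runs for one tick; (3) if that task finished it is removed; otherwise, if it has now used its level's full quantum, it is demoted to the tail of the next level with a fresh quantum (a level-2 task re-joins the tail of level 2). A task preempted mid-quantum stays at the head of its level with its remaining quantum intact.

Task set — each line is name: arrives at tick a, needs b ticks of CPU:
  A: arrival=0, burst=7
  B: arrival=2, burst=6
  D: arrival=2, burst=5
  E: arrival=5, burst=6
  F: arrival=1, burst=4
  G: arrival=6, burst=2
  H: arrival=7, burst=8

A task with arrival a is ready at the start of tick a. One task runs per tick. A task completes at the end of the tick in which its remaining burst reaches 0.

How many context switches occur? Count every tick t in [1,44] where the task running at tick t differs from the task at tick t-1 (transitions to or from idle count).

context switches = 12

t=0: L0/L1/L2 = A/-/- → run A
t=1: L0/L1/L2 = AF/-/- → run A
t=2: L0/L1/L2 = AFBD/-/- → run A
t=3: L0/L1/L2 = AFBD/-/- → run A
t=4: L0/L1/L2 = FBD/A/- → run F
t=5: L0/L1/L2 = FBDE/A/- → run F
t=6: L0/L1/L2 = FBDEG/A/- → run F
t=7: L0/L1/L2 = FBDEGH/A/- → run F
t=8: L0/L1/L2 = BDEGH/A/- → run B
t=9: L0/L1/L2 = BDEGH/A/- → run B
t=10: L0/L1/L2 = BDEGH/A/- → run B
t=11: L0/L1/L2 = BDEGH/A/- → run B
t=12: L0/L1/L2 = DEGH/AB/- → run D
t=13: L0/L1/L2 = DEGH/AB/- → run D
t=14: L0/L1/L2 = DEGH/AB/- → run D
t=15: L0/L1/L2 = DEGH/AB/- → run D
t=16: L0/L1/L2 = EGH/ABD/- → run E
t=17: L0/L1/L2 = EGH/ABD/- → run E
t=18: L0/L1/L2 = EGH/ABD/- → run E
t=19: L0/L1/L2 = EGH/ABD/- → run E
t=20: L0/L1/L2 = GH/ABDE/- → run G
t=21: L0/L1/L2 = GH/ABDE/- → run G
t=22: L0/L1/L2 = H/ABDE/- → run H
t=23: L0/L1/L2 = H/ABDE/- → run H
t=24: L0/L1/L2 = H/ABDE/- → run H
t=25: L0/L1/L2 = H/ABDE/- → run H
t=26: L0/L1/L2 = -/ABDEH/- → run A
t=27: L0/L1/L2 = -/ABDEH/- → run A
t=28: L0/L1/L2 = -/ABDEH/- → run A
t=29: L0/L1/L2 = -/BDEH/- → run B
t=30: L0/L1/L2 = -/BDEH/- → run B
t=31: L0/L1/L2 = -/DEH/- → run D
t=32: L0/L1/L2 = -/EH/- → run E
t=33: L0/L1/L2 = -/EH/- → run E
t=34: L0/L1/L2 = -/H/- → run H
t=35: L0/L1/L2 = -/H/- → run H
t=36: L0/L1/L2 = -/H/- → run H
t=37: L0/L1/L2 = -/H/- → run H
t=38: (idle)
t=39: (idle)
t=40: (idle)
t=41: (idle)
t=42: (idle)
t=43: (idle)
t=44: (idle)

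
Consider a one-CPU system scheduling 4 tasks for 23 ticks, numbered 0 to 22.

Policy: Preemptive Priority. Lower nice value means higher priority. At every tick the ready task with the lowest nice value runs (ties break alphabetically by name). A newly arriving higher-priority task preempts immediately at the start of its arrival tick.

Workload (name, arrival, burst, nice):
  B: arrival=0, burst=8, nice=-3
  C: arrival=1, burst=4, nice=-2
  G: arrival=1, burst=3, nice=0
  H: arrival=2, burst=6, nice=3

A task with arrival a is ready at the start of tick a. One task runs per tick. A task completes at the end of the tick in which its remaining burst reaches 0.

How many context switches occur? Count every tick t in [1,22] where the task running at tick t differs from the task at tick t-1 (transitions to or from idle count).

t=0: ready={B} → run B
t=1: ready={B,C,G} → run B
t=2: ready={B,C,G,H} → run B
t=3: ready={B,C,G,H} → run B
t=4: ready={B,C,G,H} → run B
t=5: ready={B,C,G,H} → run B
t=6: ready={B,C,G,H} → run B
t=7: ready={B,C,G,H} → run B
t=8: ready={C,G,H} → run C
t=9: ready={C,G,H} → run C
t=10: ready={C,G,H} → run C
t=11: ready={C,G,H} → run C
t=12: ready={G,H} → run G
t=13: ready={G,H} → run G
t=14: ready={G,H} → run G
t=15: ready={H} → run H
t=16: ready={H} → run H
t=17: ready={H} → run H
t=18: ready={H} → run H
t=19: ready={H} → run H
t=20: ready={H} → run H
t=21: (idle)
t=22: (idle)

context switches = 4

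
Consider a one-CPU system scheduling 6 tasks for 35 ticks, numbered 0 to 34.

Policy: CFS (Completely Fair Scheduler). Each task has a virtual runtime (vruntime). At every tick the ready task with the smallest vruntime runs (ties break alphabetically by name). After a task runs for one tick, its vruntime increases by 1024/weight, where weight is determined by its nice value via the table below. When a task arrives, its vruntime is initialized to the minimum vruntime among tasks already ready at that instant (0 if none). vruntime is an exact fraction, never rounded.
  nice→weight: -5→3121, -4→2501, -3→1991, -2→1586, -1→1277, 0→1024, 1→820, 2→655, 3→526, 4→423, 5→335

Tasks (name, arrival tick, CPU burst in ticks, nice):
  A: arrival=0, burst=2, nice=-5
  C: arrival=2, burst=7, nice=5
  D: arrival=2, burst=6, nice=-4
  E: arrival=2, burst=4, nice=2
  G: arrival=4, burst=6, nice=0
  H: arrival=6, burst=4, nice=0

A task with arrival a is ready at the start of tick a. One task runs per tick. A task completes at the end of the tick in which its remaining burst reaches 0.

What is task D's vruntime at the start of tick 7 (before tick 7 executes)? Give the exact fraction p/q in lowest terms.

vruntime(D, start of tick 7) = 2048/2501

t=0: vr[A=0] → run A
t=1: vr[A=1024/3121] → run A
t=2: vr[C=0 D=0 E=0] → run C
t=3: vr[C=1024/335 D=0 E=0] → run D
t=4: vr[C=1024/335 D=1024/2501 E=0 G=0] → run E
t=5: vr[C=1024/335 D=1024/2501 E=1024/655 G=0] → run G
t=6: vr[C=1024/335 D=1024/2501 E=1024/655 G=1 H=1024/2501] → run D
t=7: vr[C=1024/335 D=2048/2501 E=1024/655 G=1 H=1024/2501] → run H
t=8: vr[C=1024/335 D=2048/2501 E=1024/655 G=1 H=3525/2501] → run D
t=9: vr[C=1024/335 D=3072/2501 E=1024/655 G=1 H=3525/2501] → run G
t=10: vr[C=1024/335 D=3072/2501 E=1024/655 G=2 H=3525/2501] → run D
t=11: vr[C=1024/335 D=4096/2501 E=1024/655 G=2 H=3525/2501] → run H
t=12: vr[C=1024/335 D=4096/2501 E=1024/655 G=2 H=6026/2501] → run E
t=13: vr[C=1024/335 D=4096/2501 E=2048/655 G=2 H=6026/2501] → run D
t=14: vr[C=1024/335 D=5120/2501 E=2048/655 G=2 H=6026/2501] → run G
t=15: vr[C=1024/335 D=5120/2501 E=2048/655 G=3 H=6026/2501] → run D
t=16: vr[C=1024/335 E=2048/655 G=3 H=6026/2501] → run H
t=17: vr[C=1024/335 E=2048/655 G=3 H=8527/2501] → run G
t=18: vr[C=1024/335 E=2048/655 G=4 H=8527/2501] → run C
t=19: vr[C=2048/335 E=2048/655 G=4 H=8527/2501] → run E
t=20: vr[C=2048/335 E=3072/655 G=4 H=8527/2501] → run H
t=21: vr[C=2048/335 E=3072/655 G=4] → run G
t=22: vr[C=2048/335 E=3072/655 G=5] → run E
t=23: vr[C=2048/335 G=5] → run G
t=24: vr[C=2048/335] → run C
t=25: vr[C=3072/335] → run C
t=26: vr[C=4096/335] → run C
t=27: vr[C=1024/67] → run C
t=28: vr[C=6144/335] → run C
t=29: (idle)
t=30: (idle)
t=31: (idle)
t=32: (idle)
t=33: (idle)
t=34: (idle)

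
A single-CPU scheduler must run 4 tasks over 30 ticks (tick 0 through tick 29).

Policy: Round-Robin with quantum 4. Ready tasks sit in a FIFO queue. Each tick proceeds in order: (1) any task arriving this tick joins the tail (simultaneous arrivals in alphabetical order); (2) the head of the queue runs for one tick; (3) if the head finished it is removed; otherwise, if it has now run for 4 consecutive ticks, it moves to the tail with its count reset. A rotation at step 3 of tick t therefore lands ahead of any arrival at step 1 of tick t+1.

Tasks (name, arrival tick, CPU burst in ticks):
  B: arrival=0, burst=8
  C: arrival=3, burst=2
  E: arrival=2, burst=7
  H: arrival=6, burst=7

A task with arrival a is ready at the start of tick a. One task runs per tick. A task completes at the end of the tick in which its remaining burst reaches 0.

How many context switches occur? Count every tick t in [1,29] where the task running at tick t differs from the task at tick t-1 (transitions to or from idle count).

t=0: queue=[B] q_used=0 → run B
t=1: queue=[B] q_used=1 → run B
t=2: queue=[B,E] q_used=2 → run B
t=3: queue=[B,E,C] q_used=3 → run B
t=4: queue=[E,C,B] q_used=0 → run E
t=5: queue=[E,C,B] q_used=1 → run E
t=6: queue=[E,C,B,H] q_used=2 → run E
t=7: queue=[E,C,B,H] q_used=3 → run E
t=8: queue=[C,B,H,E] q_used=0 → run C
t=9: queue=[C,B,H,E] q_used=1 → run C
t=10: queue=[B,H,E] q_used=0 → run B
t=11: queue=[B,H,E] q_used=1 → run B
t=12: queue=[B,H,E] q_used=2 → run B
t=13: queue=[B,H,E] q_used=3 → run B
t=14: queue=[H,E] q_used=0 → run H
t=15: queue=[H,E] q_used=1 → run H
t=16: queue=[H,E] q_used=2 → run H
t=17: queue=[H,E] q_used=3 → run H
t=18: queue=[E,H] q_used=0 → run E
t=19: queue=[E,H] q_used=1 → run E
t=20: queue=[E,H] q_used=2 → run E
t=21: queue=[H] q_used=0 → run H
t=22: queue=[H] q_used=1 → run H
t=23: queue=[H] q_used=2 → run H
t=24: (idle)
t=25: (idle)
t=26: (idle)
t=27: (idle)
t=28: (idle)
t=29: (idle)

context switches = 7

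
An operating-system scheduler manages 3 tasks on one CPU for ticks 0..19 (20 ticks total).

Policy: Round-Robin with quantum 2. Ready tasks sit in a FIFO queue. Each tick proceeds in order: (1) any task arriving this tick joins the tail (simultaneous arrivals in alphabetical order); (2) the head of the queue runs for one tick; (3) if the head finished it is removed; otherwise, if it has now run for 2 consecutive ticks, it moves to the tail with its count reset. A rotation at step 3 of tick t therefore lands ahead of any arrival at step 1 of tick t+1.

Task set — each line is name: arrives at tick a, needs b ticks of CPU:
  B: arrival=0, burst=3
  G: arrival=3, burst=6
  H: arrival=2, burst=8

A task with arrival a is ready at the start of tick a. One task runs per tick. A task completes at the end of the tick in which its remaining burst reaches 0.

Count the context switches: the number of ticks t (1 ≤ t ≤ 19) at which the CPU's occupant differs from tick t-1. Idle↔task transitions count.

t=0: queue=[B] q_used=0 → run B
t=1: queue=[B] q_used=1 → run B
t=2: queue=[B,H] q_used=0 → run B
t=3: queue=[H,G] q_used=0 → run H
t=4: queue=[H,G] q_used=1 → run H
t=5: queue=[G,H] q_used=0 → run G
t=6: queue=[G,H] q_used=1 → run G
t=7: queue=[H,G] q_used=0 → run H
t=8: queue=[H,G] q_used=1 → run H
t=9: queue=[G,H] q_used=0 → run G
t=10: queue=[G,H] q_used=1 → run G
t=11: queue=[H,G] q_used=0 → run H
t=12: queue=[H,G] q_used=1 → run H
t=13: queue=[G,H] q_used=0 → run G
t=14: queue=[G,H] q_used=1 → run G
t=15: queue=[H] q_used=0 → run H
t=16: queue=[H] q_used=1 → run H
t=17: (idle)
t=18: (idle)
t=19: (idle)

context switches = 8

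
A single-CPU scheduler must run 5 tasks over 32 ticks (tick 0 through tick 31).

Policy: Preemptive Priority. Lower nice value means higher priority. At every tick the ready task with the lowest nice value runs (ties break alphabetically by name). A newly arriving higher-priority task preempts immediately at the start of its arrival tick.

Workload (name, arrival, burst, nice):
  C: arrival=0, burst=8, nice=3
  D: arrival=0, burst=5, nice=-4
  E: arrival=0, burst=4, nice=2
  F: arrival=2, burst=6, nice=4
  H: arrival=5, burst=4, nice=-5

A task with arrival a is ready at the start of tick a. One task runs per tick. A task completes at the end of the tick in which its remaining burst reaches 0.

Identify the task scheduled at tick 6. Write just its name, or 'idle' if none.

running at tick 6 = H

t=0: ready={C,D,E} → run D
t=1: ready={C,D,E} → run D
t=2: ready={C,D,E,F} → run D
t=3: ready={C,D,E,F} → run D
t=4: ready={C,D,E,F} → run D
t=5: ready={C,E,F,H} → run H
t=6: ready={C,E,F,H} → run H
t=7: ready={C,E,F,H} → run H
t=8: ready={C,E,F,H} → run H
t=9: ready={C,E,F} → run E
t=10: ready={C,E,F} → run E
t=11: ready={C,E,F} → run E
t=12: ready={C,E,F} → run E
t=13: ready={C,F} → run C
t=14: ready={C,F} → run C
t=15: ready={C,F} → run C
t=16: ready={C,F} → run C
t=17: ready={C,F} → run C
t=18: ready={C,F} → run C
t=19: ready={C,F} → run C
t=20: ready={C,F} → run C
t=21: ready={F} → run F
t=22: ready={F} → run F
t=23: ready={F} → run F
t=24: ready={F} → run F
t=25: ready={F} → run F
t=26: ready={F} → run F
t=27: (idle)
t=28: (idle)
t=29: (idle)
t=30: (idle)
t=31: (idle)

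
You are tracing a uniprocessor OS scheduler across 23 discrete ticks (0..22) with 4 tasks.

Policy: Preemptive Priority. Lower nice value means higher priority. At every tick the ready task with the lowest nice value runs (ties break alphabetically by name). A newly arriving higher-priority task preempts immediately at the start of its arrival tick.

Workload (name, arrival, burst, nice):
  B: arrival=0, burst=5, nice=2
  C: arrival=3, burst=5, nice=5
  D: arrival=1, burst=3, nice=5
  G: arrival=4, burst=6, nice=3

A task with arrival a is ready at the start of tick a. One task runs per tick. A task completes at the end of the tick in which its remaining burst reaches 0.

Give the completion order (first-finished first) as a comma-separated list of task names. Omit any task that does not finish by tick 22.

completion order = B, G, C, D

t=0: ready={B} → run B
t=1: ready={B,D} → run B
t=2: ready={B,D} → run B
t=3: ready={B,C,D} → run B
t=4: ready={B,C,D,G} → run B
t=5: ready={C,D,G} → run G
t=6: ready={C,D,G} → run G
t=7: ready={C,D,G} → run G
t=8: ready={C,D,G} → run G
t=9: ready={C,D,G} → run G
t=10: ready={C,D,G} → run G
t=11: ready={C,D} → run C
t=12: ready={C,D} → run C
t=13: ready={C,D} → run C
t=14: ready={C,D} → run C
t=15: ready={C,D} → run C
t=16: ready={D} → run D
t=17: ready={D} → run D
t=18: ready={D} → run D
t=19: (idle)
t=20: (idle)
t=21: (idle)
t=22: (idle)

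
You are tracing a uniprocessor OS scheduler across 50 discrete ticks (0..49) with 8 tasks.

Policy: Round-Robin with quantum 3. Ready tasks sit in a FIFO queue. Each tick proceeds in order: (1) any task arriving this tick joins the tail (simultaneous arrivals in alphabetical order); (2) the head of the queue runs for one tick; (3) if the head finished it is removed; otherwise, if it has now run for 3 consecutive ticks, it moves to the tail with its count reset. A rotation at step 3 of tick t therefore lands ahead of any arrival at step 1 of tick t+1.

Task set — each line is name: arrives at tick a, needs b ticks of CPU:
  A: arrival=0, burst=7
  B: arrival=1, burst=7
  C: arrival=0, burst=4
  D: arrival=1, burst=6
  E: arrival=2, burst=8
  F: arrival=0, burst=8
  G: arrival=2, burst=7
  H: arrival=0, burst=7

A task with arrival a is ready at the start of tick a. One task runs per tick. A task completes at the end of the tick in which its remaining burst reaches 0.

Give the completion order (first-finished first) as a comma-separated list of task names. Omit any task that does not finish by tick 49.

completion order = C, D, A, F, H

t=0: queue=[A,C,F,H] q_used=0 → run A
t=1: queue=[A,C,F,H,B,D] q_used=1 → run A
t=2: queue=[A,C,F,H,B,D,E,G] q_used=2 → run A
t=3: queue=[C,F,H,B,D,E,G,A] q_used=0 → run C
t=4: queue=[C,F,H,B,D,E,G,A] q_used=1 → run C
t=5: queue=[C,F,H,B,D,E,G,A] q_used=2 → run C
t=6: queue=[F,H,B,D,E,G,A,C] q_used=0 → run F
t=7: queue=[F,H,B,D,E,G,A,C] q_used=1 → run F
t=8: queue=[F,H,B,D,E,G,A,C] q_used=2 → run F
t=9: queue=[H,B,D,E,G,A,C,F] q_used=0 → run H
t=10: queue=[H,B,D,E,G,A,C,F] q_used=1 → run H
t=11: queue=[H,B,D,E,G,A,C,F] q_used=2 → run H
t=12: queue=[B,D,E,G,A,C,F,H] q_used=0 → run B
t=13: queue=[B,D,E,G,A,C,F,H] q_used=1 → run B
t=14: queue=[B,D,E,G,A,C,F,H] q_used=2 → run B
t=15: queue=[D,E,G,A,C,F,H,B] q_used=0 → run D
t=16: queue=[D,E,G,A,C,F,H,B] q_used=1 → run D
t=17: queue=[D,E,G,A,C,F,H,B] q_used=2 → run D
t=18: queue=[E,G,A,C,F,H,B,D] q_used=0 → run E
t=19: queue=[E,G,A,C,F,H,B,D] q_used=1 → run E
t=20: queue=[E,G,A,C,F,H,B,D] q_used=2 → run E
t=21: queue=[G,A,C,F,H,B,D,E] q_used=0 → run G
t=22: queue=[G,A,C,F,H,B,D,E] q_used=1 → run G
t=23: queue=[G,A,C,F,H,B,D,E] q_used=2 → run G
t=24: queue=[A,C,F,H,B,D,E,G] q_used=0 → run A
t=25: queue=[A,C,F,H,B,D,E,G] q_used=1 → run A
t=26: queue=[A,C,F,H,B,D,E,G] q_used=2 → run A
t=27: queue=[C,F,H,B,D,E,G,A] q_used=0 → run C
t=28: queue=[F,H,B,D,E,G,A] q_used=0 → run F
t=29: queue=[F,H,B,D,E,G,A] q_used=1 → run F
t=30: queue=[F,H,B,D,E,G,A] q_used=2 → run F
t=31: queue=[H,B,D,E,G,A,F] q_used=0 → run H
t=32: queue=[H,B,D,E,G,A,F] q_used=1 → run H
t=33: queue=[H,B,D,E,G,A,F] q_used=2 → run H
t=34: queue=[B,D,E,G,A,F,H] q_used=0 → run B
t=35: queue=[B,D,E,G,A,F,H] q_used=1 → run B
t=36: queue=[B,D,E,G,A,F,H] q_used=2 → run B
t=37: queue=[D,E,G,A,F,H,B] q_used=0 → run D
t=38: queue=[D,E,G,A,F,H,B] q_used=1 → run D
t=39: queue=[D,E,G,A,F,H,B] q_used=2 → run D
t=40: queue=[E,G,A,F,H,B] q_used=0 → run E
t=41: queue=[E,G,A,F,H,B] q_used=1 → run E
t=42: queue=[E,G,A,F,H,B] q_used=2 → run E
t=43: queue=[G,A,F,H,B,E] q_used=0 → run G
t=44: queue=[G,A,F,H,B,E] q_used=1 → run G
t=45: queue=[G,A,F,H,B,E] q_used=2 → run G
t=46: queue=[A,F,H,B,E,G] q_used=0 → run A
t=47: queue=[F,H,B,E,G] q_used=0 → run F
t=48: queue=[F,H,B,E,G] q_used=1 → run F
t=49: queue=[H,B,E,G] q_used=0 → run H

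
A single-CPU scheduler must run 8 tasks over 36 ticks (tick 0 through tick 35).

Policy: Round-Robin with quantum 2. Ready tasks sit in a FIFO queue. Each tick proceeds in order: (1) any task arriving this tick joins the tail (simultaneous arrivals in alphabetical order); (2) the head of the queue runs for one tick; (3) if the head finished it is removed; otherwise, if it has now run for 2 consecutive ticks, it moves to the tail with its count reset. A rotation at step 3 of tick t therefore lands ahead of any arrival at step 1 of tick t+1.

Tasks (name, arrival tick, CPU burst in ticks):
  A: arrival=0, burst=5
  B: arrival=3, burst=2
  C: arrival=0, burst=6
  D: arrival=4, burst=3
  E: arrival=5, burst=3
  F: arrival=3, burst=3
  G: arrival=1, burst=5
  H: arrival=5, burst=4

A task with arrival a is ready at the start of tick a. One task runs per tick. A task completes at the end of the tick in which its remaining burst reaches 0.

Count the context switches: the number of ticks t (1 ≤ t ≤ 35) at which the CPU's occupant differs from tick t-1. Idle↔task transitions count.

context switches = 18

t=0: queue=[A,C] q_used=0 → run A
t=1: queue=[A,C,G] q_used=1 → run A
t=2: queue=[C,G,A] q_used=0 → run C
t=3: queue=[C,G,A,B,F] q_used=1 → run C
t=4: queue=[G,A,B,F,C,D] q_used=0 → run G
t=5: queue=[G,A,B,F,C,D,E,H] q_used=1 → run G
t=6: queue=[A,B,F,C,D,E,H,G] q_used=0 → run A
t=7: queue=[A,B,F,C,D,E,H,G] q_used=1 → run A
t=8: queue=[B,F,C,D,E,H,G,A] q_used=0 → run B
t=9: queue=[B,F,C,D,E,H,G,A] q_used=1 → run B
t=10: queue=[F,C,D,E,H,G,A] q_used=0 → run F
t=11: queue=[F,C,D,E,H,G,A] q_used=1 → run F
t=12: queue=[C,D,E,H,G,A,F] q_used=0 → run C
t=13: queue=[C,D,E,H,G,A,F] q_used=1 → run C
t=14: queue=[D,E,H,G,A,F,C] q_used=0 → run D
t=15: queue=[D,E,H,G,A,F,C] q_used=1 → run D
t=16: queue=[E,H,G,A,F,C,D] q_used=0 → run E
t=17: queue=[E,H,G,A,F,C,D] q_used=1 → run E
t=18: queue=[H,G,A,F,C,D,E] q_used=0 → run H
t=19: queue=[H,G,A,F,C,D,E] q_used=1 → run H
t=20: queue=[G,A,F,C,D,E,H] q_used=0 → run G
t=21: queue=[G,A,F,C,D,E,H] q_used=1 → run G
t=22: queue=[A,F,C,D,E,H,G] q_used=0 → run A
t=23: queue=[F,C,D,E,H,G] q_used=0 → run F
t=24: queue=[C,D,E,H,G] q_used=0 → run C
t=25: queue=[C,D,E,H,G] q_used=1 → run C
t=26: queue=[D,E,H,G] q_used=0 → run D
t=27: queue=[E,H,G] q_used=0 → run E
t=28: queue=[H,G] q_used=0 → run H
t=29: queue=[H,G] q_used=1 → run H
t=30: queue=[G] q_used=0 → run G
t=31: (idle)
t=32: (idle)
t=33: (idle)
t=34: (idle)
t=35: (idle)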